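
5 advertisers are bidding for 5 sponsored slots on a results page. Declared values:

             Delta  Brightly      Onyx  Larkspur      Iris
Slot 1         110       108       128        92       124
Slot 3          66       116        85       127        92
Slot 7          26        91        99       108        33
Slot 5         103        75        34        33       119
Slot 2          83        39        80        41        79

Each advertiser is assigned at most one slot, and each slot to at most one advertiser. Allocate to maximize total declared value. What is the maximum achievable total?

Optimal: Delta→Slot 2 ($83), Brightly→Slot 3 ($116), Onyx→Slot 1 ($128), Larkspur→Slot 7 ($108), Iris→Slot 5 ($119) — total 83+116+128+108+119 = $554.
Row-greedy (each advertiser in turn takes its best remaining slot) gives $485, worse by 69.
Next-best assignment: Delta→Slot 2, Brightly→Slot 7, Onyx→Slot 1, Larkspur→Slot 3, Iris→Slot 5 = $548.

Maximum total: $554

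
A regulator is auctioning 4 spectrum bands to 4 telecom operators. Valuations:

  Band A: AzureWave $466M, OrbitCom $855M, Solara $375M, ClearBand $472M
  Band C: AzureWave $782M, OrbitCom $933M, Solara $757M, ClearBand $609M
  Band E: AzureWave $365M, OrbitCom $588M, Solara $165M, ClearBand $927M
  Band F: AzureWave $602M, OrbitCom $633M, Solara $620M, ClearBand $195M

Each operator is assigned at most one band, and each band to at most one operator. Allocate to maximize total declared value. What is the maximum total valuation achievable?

Max total: $3184M

This is a one-to-one assignment (maximum-weight bipartite matching).
Optimal: AzureWave→Band C ($782M), OrbitCom→Band A ($855M), Solara→Band F ($620M), ClearBand→Band E ($927M) — total 782+855+620+927 = $3184M.
Max-entry greedy (repeatedly take the single best remaining cell) gives $2946M, worse by 238.
Next-best assignment: AzureWave→Band F, OrbitCom→Band A, Solara→Band C, ClearBand→Band E = $3141M.
Every other assignment is strictly worse.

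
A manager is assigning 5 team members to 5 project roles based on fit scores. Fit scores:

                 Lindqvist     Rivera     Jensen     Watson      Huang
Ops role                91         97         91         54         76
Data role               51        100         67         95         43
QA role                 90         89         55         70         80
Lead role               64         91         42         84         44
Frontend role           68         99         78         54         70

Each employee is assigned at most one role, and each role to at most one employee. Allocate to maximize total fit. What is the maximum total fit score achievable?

Treat this as an assignment problem: match each employee to one role.
Optimal: Lindqvist→QA role (90 pts), Rivera→Lead role (91 pts), Jensen→Ops role (91 pts), Watson→Data role (95 pts), Huang→Frontend role (70 pts) — total 90+91+91+95+70 = 437 pts.
Row-greedy (each employee in turn takes its best remaining role) gives 433 pts, worse by 4.
Swapping Jensen↔Huang (Jensen→Frontend role 78 pts, Huang→Ops role 76 pts) loses 7.
No other one-to-one assignment exceeds 437 pts.

Maximum total: 437 pts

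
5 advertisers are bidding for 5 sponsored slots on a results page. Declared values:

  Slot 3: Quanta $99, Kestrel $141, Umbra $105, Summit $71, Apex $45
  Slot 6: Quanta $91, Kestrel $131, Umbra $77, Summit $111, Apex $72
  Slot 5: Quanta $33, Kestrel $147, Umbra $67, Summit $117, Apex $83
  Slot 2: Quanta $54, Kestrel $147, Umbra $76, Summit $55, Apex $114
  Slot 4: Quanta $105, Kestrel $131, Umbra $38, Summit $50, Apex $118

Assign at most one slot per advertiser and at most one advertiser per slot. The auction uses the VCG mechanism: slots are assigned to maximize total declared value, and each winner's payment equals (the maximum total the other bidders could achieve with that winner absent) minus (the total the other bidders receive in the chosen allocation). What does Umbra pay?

Efficient allocation: Quanta→Slot 4 ($105), Kestrel→Slot 5 ($147), Umbra→Slot 3 ($105), Summit→Slot 6 ($111), Apex→Slot 2 ($114); total welfare W = $582.
Umbra receives Slot 3 at value $105, so the others get W − 105 = $477.
Without Umbra: best allocation of the remaining 4 bidders over all 5 slots is Quanta→Slot 3 ($99), Kestrel→Slot 2 ($147), Summit→Slot 5 ($117), Apex→Slot 4 ($118), total $481.
VCG payment = (others' best without Umbra) − (others' welfare with Umbra) = 481 − 477 = $4.

Umbra pays $4.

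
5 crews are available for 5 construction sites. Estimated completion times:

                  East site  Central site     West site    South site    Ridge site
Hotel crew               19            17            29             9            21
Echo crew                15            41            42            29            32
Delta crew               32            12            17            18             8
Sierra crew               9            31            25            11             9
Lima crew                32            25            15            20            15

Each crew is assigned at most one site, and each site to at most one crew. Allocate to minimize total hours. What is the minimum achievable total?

Optimal: Hotel crew→South site (9 hours), Echo crew→East site (15 hours), Delta crew→Central site (12 hours), Sierra crew→Ridge site (9 hours), Lima crew→West site (15 hours) — total 9+15+12+9+15 = 60 hours.
Next-best assignment: Hotel crew→Central site, Echo crew→East site, Delta crew→Ridge site, Sierra crew→South site, Lima crew→West site = 66 hours.

Minimum total: 60 hours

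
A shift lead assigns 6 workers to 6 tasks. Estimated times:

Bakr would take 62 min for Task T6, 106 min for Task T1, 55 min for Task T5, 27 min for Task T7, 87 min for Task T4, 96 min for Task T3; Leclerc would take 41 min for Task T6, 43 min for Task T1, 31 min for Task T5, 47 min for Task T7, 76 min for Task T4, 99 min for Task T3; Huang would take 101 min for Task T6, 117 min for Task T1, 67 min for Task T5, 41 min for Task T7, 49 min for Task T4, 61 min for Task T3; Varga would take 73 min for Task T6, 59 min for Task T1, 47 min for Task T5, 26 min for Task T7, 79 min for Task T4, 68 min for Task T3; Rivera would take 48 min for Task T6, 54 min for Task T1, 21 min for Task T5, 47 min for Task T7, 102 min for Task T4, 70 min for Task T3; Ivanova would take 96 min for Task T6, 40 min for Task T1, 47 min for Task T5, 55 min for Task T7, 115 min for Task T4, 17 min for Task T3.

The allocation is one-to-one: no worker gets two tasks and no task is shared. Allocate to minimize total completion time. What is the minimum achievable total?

Optimal: Bakr→Task T7 (27 min), Leclerc→Task T6 (41 min), Huang→Task T4 (49 min), Varga→Task T1 (59 min), Rivera→Task T5 (21 min), Ivanova→Task T3 (17 min) — total 27+41+49+59+21+17 = 214 min.
Min-entry greedy (repeatedly take the single cheapest remaining cell) gives 260 min, worse by 46.

Minimum total: 214 min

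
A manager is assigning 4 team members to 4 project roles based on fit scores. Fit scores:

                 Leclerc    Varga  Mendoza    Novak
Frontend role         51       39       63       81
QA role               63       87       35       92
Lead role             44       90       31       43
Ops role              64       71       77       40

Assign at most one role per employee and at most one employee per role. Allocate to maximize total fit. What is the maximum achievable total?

Optimal: Leclerc→QA role (63 pts), Varga→Lead role (90 pts), Mendoza→Ops role (77 pts), Novak→Frontend role (81 pts) — total 63+90+77+81 = 311 pts.
Column-greedy (each role in turn goes to its best remaining employee) gives 289 pts, worse by 22.
Swapping Mendoza↔Varga (Mendoza→Lead role 31 pts, Varga→Ops role 71 pts) loses 65.

Max total: 311 pts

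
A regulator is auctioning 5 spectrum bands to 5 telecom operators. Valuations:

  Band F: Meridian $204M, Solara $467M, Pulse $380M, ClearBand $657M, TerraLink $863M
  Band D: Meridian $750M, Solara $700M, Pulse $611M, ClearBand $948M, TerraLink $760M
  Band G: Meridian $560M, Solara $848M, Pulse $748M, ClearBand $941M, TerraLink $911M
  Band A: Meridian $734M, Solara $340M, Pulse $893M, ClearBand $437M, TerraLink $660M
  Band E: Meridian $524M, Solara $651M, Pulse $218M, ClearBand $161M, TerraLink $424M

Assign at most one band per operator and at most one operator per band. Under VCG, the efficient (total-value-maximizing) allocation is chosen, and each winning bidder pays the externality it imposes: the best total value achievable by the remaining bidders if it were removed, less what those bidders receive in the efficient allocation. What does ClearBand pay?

Efficient allocation: Meridian→Band D ($750M), Solara→Band E ($651M), Pulse→Band A ($893M), ClearBand→Band G ($941M), TerraLink→Band F ($863M); total welfare W = $4098M.
ClearBand receives Band G at value $941M, so the others get W − 941 = $3157M.
Without ClearBand: best allocation of the remaining 4 bidders over all 5 bands is Meridian→Band D ($750M), Solara→Band G ($848M), Pulse→Band A ($893M), TerraLink→Band F ($863M), total $3354M.
VCG payment = (others' best without ClearBand) − (others' welfare with ClearBand) = 3354 − 3157 = $197M.

ClearBand pays $197M.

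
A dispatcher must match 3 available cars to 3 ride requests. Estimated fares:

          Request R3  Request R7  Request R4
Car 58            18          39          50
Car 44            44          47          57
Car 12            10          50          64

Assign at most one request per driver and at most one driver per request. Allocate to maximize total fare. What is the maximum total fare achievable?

Maximum total: $147

Optimal: Car 58→Request R7 ($39), Car 44→Request R3 ($44), Car 12→Request R4 ($64) — total 39+44+64 = $147.
Max-entry greedy (repeatedly take the single best remaining cell) gives $129, worse by 18.
Next-best assignment: Car 58→Request R4, Car 44→Request R3, Car 12→Request R7 = $144.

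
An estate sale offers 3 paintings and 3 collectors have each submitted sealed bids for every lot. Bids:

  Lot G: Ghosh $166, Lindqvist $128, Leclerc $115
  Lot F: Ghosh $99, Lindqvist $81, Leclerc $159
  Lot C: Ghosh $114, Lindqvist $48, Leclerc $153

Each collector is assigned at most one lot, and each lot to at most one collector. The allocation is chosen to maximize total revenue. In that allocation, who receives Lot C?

Optimal: Ghosh→Lot C ($114), Lindqvist→Lot G ($128), Leclerc→Lot F ($159) — total 114+128+159 = $401.
Row-greedy (each collector in turn takes its best remaining lot) gives $400, worse by 1.
Next-best assignment: Ghosh→Lot G, Lindqvist→Lot F, Leclerc→Lot C = $400.
Ghosh's own top lot is Lot G ($166), but forcing Ghosh→Lot G and reassigning the rest optimally gives only $400 — worse by 1.

Ghosh receives Lot C.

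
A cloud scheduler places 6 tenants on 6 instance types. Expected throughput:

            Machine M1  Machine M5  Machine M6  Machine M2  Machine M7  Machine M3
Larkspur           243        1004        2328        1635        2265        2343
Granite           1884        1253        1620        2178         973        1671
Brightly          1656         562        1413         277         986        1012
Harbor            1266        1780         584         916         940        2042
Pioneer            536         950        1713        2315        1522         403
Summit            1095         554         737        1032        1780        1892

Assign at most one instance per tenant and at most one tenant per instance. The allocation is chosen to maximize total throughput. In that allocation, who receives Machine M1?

Granite receives Machine M1.

Treat this as an assignment problem: match each tenant to one instance.
Optimal: Larkspur→Machine M7 (2265 ops/s), Granite→Machine M1 (1884 ops/s), Brightly→Machine M6 (1413 ops/s), Harbor→Machine M5 (1780 ops/s), Pioneer→Machine M2 (2315 ops/s), Summit→Machine M3 (1892 ops/s) — total 2265+1884+1413+1780+2315+1892 = 11549 ops/s.
Row-greedy (each tenant in turn takes its best remaining instance) gives 11450 ops/s, worse by 99.
Checked against all permutations: 11549 ops/s is optimal.
Granite's own top instance is Machine M2 (2178 ops/s), but forcing Granite→Machine M2 and reassigning the rest optimally gives only 11484 ops/s — worse by 65.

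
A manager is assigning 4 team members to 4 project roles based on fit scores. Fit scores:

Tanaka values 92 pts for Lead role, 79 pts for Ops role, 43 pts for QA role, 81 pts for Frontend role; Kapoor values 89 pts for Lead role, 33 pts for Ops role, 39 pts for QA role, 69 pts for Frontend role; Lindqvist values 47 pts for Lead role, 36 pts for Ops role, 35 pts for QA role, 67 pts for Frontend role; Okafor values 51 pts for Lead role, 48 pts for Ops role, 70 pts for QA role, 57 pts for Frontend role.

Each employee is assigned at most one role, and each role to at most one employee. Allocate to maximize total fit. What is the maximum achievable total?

Maximum total: 305 pts

Optimal: Tanaka→Ops role (79 pts), Kapoor→Lead role (89 pts), Lindqvist→Frontend role (67 pts), Okafor→QA role (70 pts) — total 79+89+67+70 = 305 pts.
Max-entry greedy (repeatedly take the single best remaining cell) gives 267 pts, worse by 38.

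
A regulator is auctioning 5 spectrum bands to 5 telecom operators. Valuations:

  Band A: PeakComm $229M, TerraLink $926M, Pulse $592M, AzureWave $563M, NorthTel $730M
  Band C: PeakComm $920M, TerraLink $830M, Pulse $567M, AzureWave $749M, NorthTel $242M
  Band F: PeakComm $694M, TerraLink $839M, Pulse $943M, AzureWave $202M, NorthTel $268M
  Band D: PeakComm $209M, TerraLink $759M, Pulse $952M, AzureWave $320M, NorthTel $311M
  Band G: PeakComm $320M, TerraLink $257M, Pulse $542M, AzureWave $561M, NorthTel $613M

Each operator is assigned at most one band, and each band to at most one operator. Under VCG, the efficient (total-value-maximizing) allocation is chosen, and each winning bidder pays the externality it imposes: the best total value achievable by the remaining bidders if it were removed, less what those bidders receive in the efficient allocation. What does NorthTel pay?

Efficient allocation: PeakComm→Band C ($920M), TerraLink→Band F ($839M), Pulse→Band D ($952M), AzureWave→Band G ($561M), NorthTel→Band A ($730M); total welfare W = $4002M.
NorthTel receives Band A at value $730M, so the others get W − 730 = $3272M.
Without NorthTel: best allocation of the remaining 4 bidders over all 5 bands is PeakComm→Band C ($920M), TerraLink→Band A ($926M), Pulse→Band D ($952M), AzureWave→Band G ($561M), total $3359M.
VCG payment = (others' best without NorthTel) − (others' welfare with NorthTel) = 3359 − 3272 = $87M.

NorthTel pays $87M.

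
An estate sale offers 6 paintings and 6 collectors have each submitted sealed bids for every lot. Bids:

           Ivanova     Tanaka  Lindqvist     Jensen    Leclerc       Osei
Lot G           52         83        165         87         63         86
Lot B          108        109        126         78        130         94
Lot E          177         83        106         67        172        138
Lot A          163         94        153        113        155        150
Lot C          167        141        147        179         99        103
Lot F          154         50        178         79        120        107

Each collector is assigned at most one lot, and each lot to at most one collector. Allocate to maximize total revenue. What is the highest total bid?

This is a one-to-one assignment (maximum-weight bipartite matching).
Optimal: Ivanova→Lot F ($154), Tanaka→Lot B ($109), Lindqvist→Lot G ($165), Jensen→Lot C ($179), Leclerc→Lot E ($172), Osei→Lot A ($150) — total 154+109+165+179+172+150 = $929.
Row-greedy (each collector in turn takes its best remaining lot) gives $825, worse by 104.

Maximum total: $929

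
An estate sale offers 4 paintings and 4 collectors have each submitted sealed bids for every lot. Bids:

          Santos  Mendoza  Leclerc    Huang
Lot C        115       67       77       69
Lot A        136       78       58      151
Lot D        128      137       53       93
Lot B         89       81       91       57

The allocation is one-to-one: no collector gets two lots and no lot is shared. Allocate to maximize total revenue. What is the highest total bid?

Max total: $494

Treat this as an assignment problem: match each collector to one lot.
Optimal: Santos→Lot C ($115), Mendoza→Lot D ($137), Leclerc→Lot B ($91), Huang→Lot A ($151) — total 115+137+91+151 = $494.
Row-greedy (each collector in turn takes its best remaining lot) gives $433, worse by 61.
Next-best assignment: Santos→Lot B, Mendoza→Lot D, Leclerc→Lot C, Huang→Lot A = $454.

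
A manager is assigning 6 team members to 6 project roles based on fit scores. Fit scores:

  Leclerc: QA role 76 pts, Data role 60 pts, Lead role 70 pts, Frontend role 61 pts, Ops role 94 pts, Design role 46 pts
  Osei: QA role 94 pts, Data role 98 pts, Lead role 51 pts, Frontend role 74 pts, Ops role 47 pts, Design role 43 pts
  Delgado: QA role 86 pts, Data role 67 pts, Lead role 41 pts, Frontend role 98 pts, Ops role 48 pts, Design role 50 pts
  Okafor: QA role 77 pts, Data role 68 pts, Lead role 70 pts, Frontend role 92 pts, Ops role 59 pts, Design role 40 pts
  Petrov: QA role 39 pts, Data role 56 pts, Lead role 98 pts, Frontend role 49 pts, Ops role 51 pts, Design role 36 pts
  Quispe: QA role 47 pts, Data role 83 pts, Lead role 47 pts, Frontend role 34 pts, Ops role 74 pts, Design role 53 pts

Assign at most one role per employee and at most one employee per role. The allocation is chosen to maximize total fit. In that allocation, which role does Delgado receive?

This is the linear assignment problem.
Optimal: Leclerc→Ops role (94 pts), Osei→Data role (98 pts), Delgado→QA role (86 pts), Okafor→Frontend role (92 pts), Petrov→Lead role (98 pts), Quispe→Design role (53 pts) — total 94+98+86+92+98+53 = 521 pts.
Delgado's own top role is Frontend role (98 pts), but forcing Delgado→Frontend role and reassigning the rest optimally gives only 518 pts — worse by 3.

Delgado receives QA role.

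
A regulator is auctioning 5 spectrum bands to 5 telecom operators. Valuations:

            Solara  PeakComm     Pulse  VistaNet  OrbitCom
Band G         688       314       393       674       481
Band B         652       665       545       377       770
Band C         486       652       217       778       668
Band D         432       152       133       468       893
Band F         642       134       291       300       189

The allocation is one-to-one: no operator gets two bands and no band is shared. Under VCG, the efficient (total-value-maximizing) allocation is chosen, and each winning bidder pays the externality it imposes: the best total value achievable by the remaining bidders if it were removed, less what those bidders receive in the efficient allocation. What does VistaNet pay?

Efficient allocation: Solara→Band F ($642M), PeakComm→Band C ($652M), Pulse→Band B ($545M), VistaNet→Band G ($674M), OrbitCom→Band D ($893M); total welfare W = $3406M.
VistaNet receives Band G at value $674M, so the others get W − 674 = $2732M.
Without VistaNet: best allocation of the remaining 4 bidders over all 5 bands is Solara→Band G ($688M), PeakComm→Band C ($652M), Pulse→Band B ($545M), OrbitCom→Band D ($893M), total $2778M.
VCG payment = (others' best without VistaNet) − (others' welfare with VistaNet) = 2778 − 2732 = $46M.

VistaNet pays $46M.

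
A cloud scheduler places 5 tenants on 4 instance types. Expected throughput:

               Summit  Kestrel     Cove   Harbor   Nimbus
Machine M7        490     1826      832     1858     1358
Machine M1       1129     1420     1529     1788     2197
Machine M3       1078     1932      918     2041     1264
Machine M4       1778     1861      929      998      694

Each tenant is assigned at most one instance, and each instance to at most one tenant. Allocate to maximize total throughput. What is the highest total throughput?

Max total: 7842 ops/s

This is a one-to-one assignment (maximum-weight bipartite matching).
Optimal: Kestrel→Machine M7 (1826 ops/s), Nimbus→Machine M1 (2197 ops/s), Harbor→Machine M3 (2041 ops/s), Summit→Machine M4 (1778 ops/s) — total 1826+2197+2041+1778 = 7842 ops/s.
Max-entry greedy (repeatedly take the single best remaining cell) gives 6931 ops/s, worse by 911.
No other one-to-one assignment exceeds 7842 ops/s.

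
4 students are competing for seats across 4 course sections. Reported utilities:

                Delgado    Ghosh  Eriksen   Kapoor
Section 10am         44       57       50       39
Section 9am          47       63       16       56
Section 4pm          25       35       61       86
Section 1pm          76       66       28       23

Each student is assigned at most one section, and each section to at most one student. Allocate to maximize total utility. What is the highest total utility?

Max total: 275 points

This is a one-to-one assignment (maximum-weight bipartite matching).
Optimal: Delgado→Section 1pm (76 points), Ghosh→Section 9am (63 points), Eriksen→Section 10am (50 points), Kapoor→Section 4pm (86 points) — total 76+63+50+86 = 275 points.
Column-greedy (each section in turn goes to its best remaining student) gives 250 points, worse by 25.
Swapping Delgado↔Ghosh (Delgado→Section 9am 47 points, Ghosh→Section 1pm 66 points) loses 26.
Every other assignment is strictly worse.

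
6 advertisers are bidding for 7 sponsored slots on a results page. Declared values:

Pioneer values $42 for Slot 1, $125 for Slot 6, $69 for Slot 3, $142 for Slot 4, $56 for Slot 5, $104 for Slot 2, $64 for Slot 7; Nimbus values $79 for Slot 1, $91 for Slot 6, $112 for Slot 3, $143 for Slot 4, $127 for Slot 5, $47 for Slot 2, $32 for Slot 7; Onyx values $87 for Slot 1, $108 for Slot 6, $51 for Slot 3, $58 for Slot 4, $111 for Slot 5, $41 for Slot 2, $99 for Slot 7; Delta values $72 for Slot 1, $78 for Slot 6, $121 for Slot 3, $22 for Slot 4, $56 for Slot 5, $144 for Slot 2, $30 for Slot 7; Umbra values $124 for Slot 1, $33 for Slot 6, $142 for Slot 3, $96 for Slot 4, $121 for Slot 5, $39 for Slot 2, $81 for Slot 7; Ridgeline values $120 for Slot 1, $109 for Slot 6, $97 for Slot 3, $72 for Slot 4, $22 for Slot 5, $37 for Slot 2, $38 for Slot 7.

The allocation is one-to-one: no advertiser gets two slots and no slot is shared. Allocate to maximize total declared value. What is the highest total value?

This is the linear assignment problem.
Optimal: Pioneer→Slot 6 ($125), Nimbus→Slot 4 ($143), Onyx→Slot 5 ($111), Delta→Slot 2 ($144), Umbra→Slot 3 ($142), Ridgeline→Slot 1 ($120) — total 125+143+111+144+142+120 = $785.
Column-greedy (each slot in turn goes to its best remaining advertiser) gives $661, worse by 124.
Swapping Pioneer↔Onyx (Pioneer→Slot 5 $56, Onyx→Slot 6 $108) loses 72.
No other one-to-one assignment exceeds $785.

Maximum total: $785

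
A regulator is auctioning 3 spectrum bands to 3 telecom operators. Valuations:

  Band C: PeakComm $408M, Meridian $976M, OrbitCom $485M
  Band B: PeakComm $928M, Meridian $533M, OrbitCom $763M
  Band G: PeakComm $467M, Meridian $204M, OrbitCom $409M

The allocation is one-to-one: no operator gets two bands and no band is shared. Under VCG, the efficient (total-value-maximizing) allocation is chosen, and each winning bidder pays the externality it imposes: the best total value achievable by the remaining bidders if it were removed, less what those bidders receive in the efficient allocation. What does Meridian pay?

Efficient allocation: PeakComm→Band B ($928M), Meridian→Band C ($976M), OrbitCom→Band G ($409M); total welfare W = $2313M.
Meridian receives Band C at value $976M, so the others get W − 976 = $1337M.
Without Meridian: best allocation of the remaining 2 bidders over all 3 bands is PeakComm→Band B ($928M), OrbitCom→Band C ($485M), total $1413M.
VCG payment = (others' best without Meridian) − (others' welfare with Meridian) = 1413 − 1337 = $76M.

Meridian pays $76M.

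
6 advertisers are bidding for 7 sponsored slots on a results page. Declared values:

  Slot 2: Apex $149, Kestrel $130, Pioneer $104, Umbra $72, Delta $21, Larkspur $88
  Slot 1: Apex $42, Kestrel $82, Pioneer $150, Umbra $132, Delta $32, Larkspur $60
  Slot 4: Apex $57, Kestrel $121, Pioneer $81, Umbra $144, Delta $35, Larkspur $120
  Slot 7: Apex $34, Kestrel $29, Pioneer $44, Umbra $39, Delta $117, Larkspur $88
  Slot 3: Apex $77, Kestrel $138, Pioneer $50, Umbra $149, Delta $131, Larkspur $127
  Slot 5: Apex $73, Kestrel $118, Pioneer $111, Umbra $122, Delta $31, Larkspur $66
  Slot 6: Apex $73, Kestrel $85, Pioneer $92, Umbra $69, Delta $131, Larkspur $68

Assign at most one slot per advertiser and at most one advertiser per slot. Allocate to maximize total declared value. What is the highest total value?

Optimal: Apex→Slot 2 ($149), Kestrel→Slot 5 ($118), Pioneer→Slot 1 ($150), Umbra→Slot 4 ($144), Delta→Slot 6 ($131), Larkspur→Slot 3 ($127) — total 149+118+150+144+131+127 = $819.
Next-best assignment: Apex→Slot 2, Kestrel→Slot 5, Pioneer→Slot 1, Umbra→Slot 3, Delta→Slot 6, Larkspur→Slot 4 = $817.
Swapping Umbra↔Pioneer (Umbra→Slot 1 $132, Pioneer→Slot 4 $81) loses 81.

Maximum total: $819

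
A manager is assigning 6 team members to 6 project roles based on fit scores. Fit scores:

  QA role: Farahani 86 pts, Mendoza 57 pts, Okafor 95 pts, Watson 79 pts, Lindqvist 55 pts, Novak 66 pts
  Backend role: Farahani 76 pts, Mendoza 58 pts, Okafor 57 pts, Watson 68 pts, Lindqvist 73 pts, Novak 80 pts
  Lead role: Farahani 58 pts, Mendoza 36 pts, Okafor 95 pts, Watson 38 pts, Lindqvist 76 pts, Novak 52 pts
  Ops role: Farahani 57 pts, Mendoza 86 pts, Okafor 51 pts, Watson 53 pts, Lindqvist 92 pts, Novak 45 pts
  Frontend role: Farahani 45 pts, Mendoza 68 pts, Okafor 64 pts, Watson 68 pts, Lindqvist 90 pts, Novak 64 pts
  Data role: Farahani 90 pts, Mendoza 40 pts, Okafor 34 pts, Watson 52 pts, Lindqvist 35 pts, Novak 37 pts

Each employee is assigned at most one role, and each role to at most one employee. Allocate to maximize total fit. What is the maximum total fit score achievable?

Max total: 520 pts

Treat this as an assignment problem: match each employee to one role.
Optimal: Farahani→Data role (90 pts), Mendoza→Ops role (86 pts), Okafor→Lead role (95 pts), Watson→QA role (79 pts), Lindqvist→Frontend role (90 pts), Novak→Backend role (80 pts) — total 90+86+95+79+90+80 = 520 pts.
Row-greedy (each employee in turn takes its best remaining role) gives 481 pts, worse by 39.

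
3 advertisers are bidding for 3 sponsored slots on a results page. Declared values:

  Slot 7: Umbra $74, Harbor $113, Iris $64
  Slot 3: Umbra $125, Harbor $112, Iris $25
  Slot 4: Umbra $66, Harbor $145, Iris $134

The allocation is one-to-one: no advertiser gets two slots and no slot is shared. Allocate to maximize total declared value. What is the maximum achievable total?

Max total: $372

Optimal: Umbra→Slot 3 ($125), Harbor→Slot 7 ($113), Iris→Slot 4 ($134) — total 125+113+134 = $372.
Row-greedy (each advertiser in turn takes its best remaining slot) gives $334, worse by 38.
Next-best assignment: Umbra→Slot 3, Harbor→Slot 4, Iris→Slot 7 = $334.
No other one-to-one assignment exceeds $372.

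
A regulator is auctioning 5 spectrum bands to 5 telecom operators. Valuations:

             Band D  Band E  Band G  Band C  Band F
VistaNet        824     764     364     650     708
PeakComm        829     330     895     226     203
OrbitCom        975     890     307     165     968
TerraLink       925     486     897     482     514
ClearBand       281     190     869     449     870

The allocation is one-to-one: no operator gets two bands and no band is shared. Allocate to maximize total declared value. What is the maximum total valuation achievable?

This is the linear assignment problem.
Optimal: VistaNet→Band C ($650M), PeakComm→Band G ($895M), OrbitCom→Band E ($890M), TerraLink→Band D ($925M), ClearBand→Band F ($870M) — total 650+895+890+925+870 = $4230M.
Row-greedy (each operator in turn takes its best remaining band) gives $3622M, worse by 608.
Next-best assignment: VistaNet→Band C, PeakComm→Band D, OrbitCom→Band E, TerraLink→Band G, ClearBand→Band F = $4136M.

Maximum total: $4230M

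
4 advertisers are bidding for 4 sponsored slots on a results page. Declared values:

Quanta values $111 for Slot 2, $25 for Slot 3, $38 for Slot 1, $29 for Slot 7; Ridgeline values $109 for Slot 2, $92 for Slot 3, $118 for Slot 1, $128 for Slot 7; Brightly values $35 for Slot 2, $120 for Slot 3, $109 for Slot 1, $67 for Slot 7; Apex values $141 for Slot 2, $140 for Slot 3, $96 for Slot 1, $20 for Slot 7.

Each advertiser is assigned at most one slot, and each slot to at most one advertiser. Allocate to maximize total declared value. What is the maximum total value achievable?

Treat this as an assignment problem: match each advertiser to one slot.
Optimal: Quanta→Slot 2 ($111), Ridgeline→Slot 7 ($128), Brightly→Slot 1 ($109), Apex→Slot 3 ($140) — total 111+128+109+140 = $488.
Row-greedy (each advertiser in turn takes its best remaining slot) gives $455, worse by 33.
Checked against all permutations: $488 is optimal.

Maximum total: $488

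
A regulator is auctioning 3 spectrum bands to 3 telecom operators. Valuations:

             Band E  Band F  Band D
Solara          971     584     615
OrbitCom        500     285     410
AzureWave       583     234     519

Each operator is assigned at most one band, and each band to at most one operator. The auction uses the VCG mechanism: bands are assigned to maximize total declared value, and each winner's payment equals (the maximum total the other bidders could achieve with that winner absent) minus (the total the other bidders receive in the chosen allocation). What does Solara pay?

Efficient allocation: Solara→Band E ($971M), OrbitCom→Band F ($285M), AzureWave→Band D ($519M); total welfare W = $1775M.
Solara receives Band E at value $971M, so the others get W − 971 = $804M.
Without Solara: best allocation of the remaining 2 bidders over all 3 bands is OrbitCom→Band E ($500M), AzureWave→Band D ($519M), total $1019M.
VCG payment = (others' best without Solara) − (others' welfare with Solara) = 1019 − 804 = $215M.

Solara pays $215M.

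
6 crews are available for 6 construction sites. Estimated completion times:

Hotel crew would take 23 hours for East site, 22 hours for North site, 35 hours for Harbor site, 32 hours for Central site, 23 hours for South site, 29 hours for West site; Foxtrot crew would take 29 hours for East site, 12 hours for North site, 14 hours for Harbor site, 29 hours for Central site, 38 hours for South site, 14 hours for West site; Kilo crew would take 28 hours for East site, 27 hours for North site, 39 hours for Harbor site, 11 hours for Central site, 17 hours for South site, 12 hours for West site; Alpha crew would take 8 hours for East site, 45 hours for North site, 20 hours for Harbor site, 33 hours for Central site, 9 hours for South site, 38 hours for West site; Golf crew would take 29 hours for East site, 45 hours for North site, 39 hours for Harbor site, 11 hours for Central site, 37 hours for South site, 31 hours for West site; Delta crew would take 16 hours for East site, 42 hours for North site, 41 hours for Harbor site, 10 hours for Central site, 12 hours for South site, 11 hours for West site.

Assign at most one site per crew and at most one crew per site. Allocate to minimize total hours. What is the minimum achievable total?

Optimal: Hotel crew→North site (22 hours), Foxtrot crew→Harbor site (14 hours), Kilo crew→West site (12 hours), Alpha crew→East site (8 hours), Golf crew→Central site (11 hours), Delta crew→South site (12 hours) — total 22+14+12+8+11+12 = 79 hours.
Min-entry greedy (repeatedly take the single cheapest remaining cell) gives 104 hours, worse by 25.
No other one-to-one assignment undercuts 79 hours.

Minimum total: 79 hours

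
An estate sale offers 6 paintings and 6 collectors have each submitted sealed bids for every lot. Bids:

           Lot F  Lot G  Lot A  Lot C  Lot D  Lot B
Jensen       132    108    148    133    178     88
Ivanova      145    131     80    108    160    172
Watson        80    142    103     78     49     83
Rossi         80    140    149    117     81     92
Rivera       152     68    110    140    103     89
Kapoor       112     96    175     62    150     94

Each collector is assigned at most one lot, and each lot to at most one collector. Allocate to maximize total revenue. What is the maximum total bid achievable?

Maximum total: $936

This is the linear assignment problem.
Optimal: Jensen→Lot D ($178), Ivanova→Lot B ($172), Watson→Lot G ($142), Rossi→Lot C ($117), Rivera→Lot F ($152), Kapoor→Lot A ($175) — total 178+172+142+117+152+175 = $936.
Row-greedy (each collector in turn takes its best remaining lot) gives $855, worse by 81.
Next-best assignment: Jensen→Lot C, Ivanova→Lot B, Watson→Lot G, Rossi→Lot A, Rivera→Lot F, Kapoor→Lot D = $898.
Swapping Jensen↔Rossi (Jensen→Lot C $133, Rossi→Lot D $81) loses 81.
Every other assignment is strictly worse.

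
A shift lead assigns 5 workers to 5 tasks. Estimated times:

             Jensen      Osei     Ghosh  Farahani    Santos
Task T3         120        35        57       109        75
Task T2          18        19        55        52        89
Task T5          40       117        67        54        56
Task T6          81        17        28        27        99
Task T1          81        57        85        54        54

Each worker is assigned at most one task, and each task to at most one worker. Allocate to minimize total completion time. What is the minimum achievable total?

Minimum total: 189 min

This is a one-to-one assignment (minimum-cost bipartite matching).
Optimal: Jensen→Task T2 (18 min), Osei→Task T3 (35 min), Ghosh→Task T6 (28 min), Farahani→Task T5 (54 min), Santos→Task T1 (54 min) — total 18+35+28+54+54 = 189 min.
Min-entry greedy (repeatedly take the single cheapest remaining cell) gives 200 min, worse by 11.
Swapping Jensen↔Farahani (Jensen→Task T5 40 min, Farahani→Task T2 52 min) adds 20.
Every other assignment is strictly worse.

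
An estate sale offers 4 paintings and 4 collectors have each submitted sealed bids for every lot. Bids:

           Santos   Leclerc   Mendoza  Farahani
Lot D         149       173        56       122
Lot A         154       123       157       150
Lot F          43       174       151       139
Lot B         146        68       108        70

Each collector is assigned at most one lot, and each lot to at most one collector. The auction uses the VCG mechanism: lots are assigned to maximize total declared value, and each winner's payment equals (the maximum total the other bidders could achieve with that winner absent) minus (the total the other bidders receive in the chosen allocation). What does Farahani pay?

Efficient allocation: Santos→Lot B ($146), Leclerc→Lot D ($173), Mendoza→Lot F ($151), Farahani→Lot A ($150); total welfare W = $620.
Farahani receives Lot A at value $150, so the others get W − 150 = $470.
Without Farahani: best allocation of the remaining 3 bidders over all 4 lots is Santos→Lot D ($149), Leclerc→Lot F ($174), Mendoza→Lot A ($157), total $480.
VCG payment = (others' best without Farahani) − (others' welfare with Farahani) = 480 − 470 = $10.

Farahani pays $10.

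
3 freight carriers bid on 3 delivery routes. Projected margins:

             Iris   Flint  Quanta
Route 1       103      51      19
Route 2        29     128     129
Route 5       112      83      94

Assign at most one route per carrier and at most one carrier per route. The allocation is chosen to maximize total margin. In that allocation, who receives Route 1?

This is the linear assignment problem.
Optimal: Iris→Route 1 ($103k), Flint→Route 2 ($128k), Quanta→Route 5 ($94k) — total 103+128+94 = $325k.
Column-greedy (each route in turn goes to its best remaining carrier) gives $315k, worse by 10.
Every other assignment is strictly worse.
Iris's own top route is Route 5 ($112k), but forcing Iris→Route 5 and reassigning the rest optimally gives only $292k — worse by 33.

Iris receives Route 1.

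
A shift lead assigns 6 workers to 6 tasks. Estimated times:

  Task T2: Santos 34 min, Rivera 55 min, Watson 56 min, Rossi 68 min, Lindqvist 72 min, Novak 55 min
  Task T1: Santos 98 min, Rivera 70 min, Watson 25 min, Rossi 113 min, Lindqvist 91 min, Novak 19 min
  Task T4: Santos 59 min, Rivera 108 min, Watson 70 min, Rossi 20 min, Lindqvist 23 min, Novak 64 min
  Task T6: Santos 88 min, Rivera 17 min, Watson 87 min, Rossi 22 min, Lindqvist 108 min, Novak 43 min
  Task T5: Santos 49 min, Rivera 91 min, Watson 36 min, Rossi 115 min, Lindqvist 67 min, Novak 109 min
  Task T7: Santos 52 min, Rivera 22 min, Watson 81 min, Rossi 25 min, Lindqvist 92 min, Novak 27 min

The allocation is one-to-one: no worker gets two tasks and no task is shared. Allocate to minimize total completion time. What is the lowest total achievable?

Optimal: Santos→Task T2 (34 min), Rivera→Task T6 (17 min), Watson→Task T5 (36 min), Rossi→Task T7 (25 min), Lindqvist→Task T4 (23 min), Novak→Task T1 (19 min) — total 34+17+36+25+23+19 = 154 min.
Min-entry greedy (repeatedly take the single cheapest remaining cell) gives 218 min, worse by 64.
Checked against all permutations: 154 min is optimal.

Min total: 154 min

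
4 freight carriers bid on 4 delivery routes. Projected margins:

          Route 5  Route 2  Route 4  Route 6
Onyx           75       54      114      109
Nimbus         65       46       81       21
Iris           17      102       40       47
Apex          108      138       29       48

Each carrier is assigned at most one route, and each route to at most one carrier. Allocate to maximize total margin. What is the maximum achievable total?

Optimal: Onyx→Route 6 ($109k), Nimbus→Route 4 ($81k), Iris→Route 2 ($102k), Apex→Route 5 ($108k) — total 109+81+102+108 = $400k.
No other one-to-one assignment exceeds $400k.

Max total: $400k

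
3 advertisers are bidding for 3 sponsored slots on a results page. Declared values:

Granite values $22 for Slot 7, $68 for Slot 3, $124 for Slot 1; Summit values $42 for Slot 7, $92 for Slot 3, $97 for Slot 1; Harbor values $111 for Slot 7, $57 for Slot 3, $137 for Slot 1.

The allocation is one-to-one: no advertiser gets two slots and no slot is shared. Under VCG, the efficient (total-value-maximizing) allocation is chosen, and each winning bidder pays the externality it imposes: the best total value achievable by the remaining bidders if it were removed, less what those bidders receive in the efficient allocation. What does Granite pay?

Efficient allocation: Granite→Slot 1 ($124), Summit→Slot 3 ($92), Harbor→Slot 7 ($111); total welfare W = $327.
Granite receives Slot 1 at value $124, so the others get W − 124 = $203.
Without Granite: best allocation of the remaining 2 bidders over all 3 slots is Summit→Slot 3 ($92), Harbor→Slot 1 ($137), total $229.
VCG payment = (others' best without Granite) − (others' welfare with Granite) = 229 − 203 = $26.

Granite pays $26.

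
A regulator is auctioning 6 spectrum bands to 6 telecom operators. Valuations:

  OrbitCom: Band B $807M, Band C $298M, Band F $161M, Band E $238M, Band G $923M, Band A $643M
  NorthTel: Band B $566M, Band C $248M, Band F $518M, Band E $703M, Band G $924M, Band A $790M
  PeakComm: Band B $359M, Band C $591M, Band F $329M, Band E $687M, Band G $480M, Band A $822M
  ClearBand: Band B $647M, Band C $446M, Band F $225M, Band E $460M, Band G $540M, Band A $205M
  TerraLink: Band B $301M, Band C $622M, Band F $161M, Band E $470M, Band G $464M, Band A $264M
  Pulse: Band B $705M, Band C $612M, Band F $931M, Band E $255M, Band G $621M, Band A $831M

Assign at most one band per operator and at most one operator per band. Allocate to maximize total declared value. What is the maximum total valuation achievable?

Maximum total: $4648M

Optimal: OrbitCom→Band G ($923M), NorthTel→Band E ($703M), PeakComm→Band A ($822M), ClearBand→Band B ($647M), TerraLink→Band C ($622M), Pulse→Band F ($931M) — total 923+703+822+647+622+931 = $4648M.
Max-entry greedy (repeatedly take the single best remaining cell) gives $4566M, worse by 82.
Next-best assignment: OrbitCom→Band G, NorthTel→Band A, PeakComm→Band E, ClearBand→Band B, TerraLink→Band C, Pulse→Band F = $4600M.
Every other assignment is strictly worse.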